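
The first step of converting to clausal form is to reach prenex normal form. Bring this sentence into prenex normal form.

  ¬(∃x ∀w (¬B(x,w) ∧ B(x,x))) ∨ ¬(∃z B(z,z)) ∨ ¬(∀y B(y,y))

Push ¬ through the quantifiers and connectives to reach negation normal form:
  (∀x ∃w (B(x,w) ∨ ¬B(x,x))) ∨ (∀z ¬B(z,z)) ∨ (∃y ¬B(y,y))
Pull the quantifiers to the front (each side's bound variable is not free in the other side):
  ∀x ∃w ∀z ∃y (B(x,w) ∨ ¬B(x,x) ∨ ¬B(z,z) ∨ ¬B(y,y))

∀x ∃w ∀z ∃y (B(x,w) ∨ ¬B(x,x) ∨ ¬B(z,z) ∨ ¬B(y,y))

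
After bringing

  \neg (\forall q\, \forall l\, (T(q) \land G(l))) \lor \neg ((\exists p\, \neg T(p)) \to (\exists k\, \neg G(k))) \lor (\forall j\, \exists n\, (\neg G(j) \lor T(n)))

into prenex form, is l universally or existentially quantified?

Eliminate → and ↔ using ¬ and ∨.
  \neg (\forall q\, \forall l\, (T(q) \land G(l))) \lor \neg (\neg (\exists p\, \neg T(p)) \lor (\exists k\, \neg G(k))) \lor (\forall j\, \exists n\, (\neg G(j) \lor T(n)))
Move each ¬ inward, flipping quantifiers it crosses:
  (\exists q\, \exists l\, (\neg T(q) \lor \neg G(l))) \lor (\exists p\, \neg T(p)) \land (\forall k\, G(k)) \lor (\forall j\, \exists n\, (\neg G(j) \lor T(n)))
Finally move all quantifiers to the prefix:
  \exists q\, \exists l\, \exists p\, \forall k\, \forall j\, \exists n\, (\neg T(q) \lor \neg G(l) \lor \neg T(p) \land G(k) \lor \neg G(j) \lor T(n))
The quantifier \forall l sits under an odd number of negations (counting the antecedent side of each →), so it flips to \exists l.

existential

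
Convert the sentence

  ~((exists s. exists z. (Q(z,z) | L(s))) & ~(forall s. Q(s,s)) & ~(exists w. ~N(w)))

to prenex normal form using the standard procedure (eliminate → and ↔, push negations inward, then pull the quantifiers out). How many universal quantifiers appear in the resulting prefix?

3

Move each ¬ inward, flipping quantifiers it crosses:
  (forall s. forall z. (~Q(z,z) & ~L(s))) | (forall s. Q(s,s)) | (exists w. ~N(w))
Give each quantifier a distinct variable: s↦c.
  (forall s. forall z. (~Q(z,z) & ~L(s))) | (forall c. Q(c,c)) | (exists w. ~N(w))
Finally move all quantifiers to the prefix:
  forall s. forall z. forall c. exists w. (~Q(z,z) & ~L(s) | Q(c,c) | ~N(w))
The prefix is forall s forall z forall c exists w: 3 universal, 1 existential.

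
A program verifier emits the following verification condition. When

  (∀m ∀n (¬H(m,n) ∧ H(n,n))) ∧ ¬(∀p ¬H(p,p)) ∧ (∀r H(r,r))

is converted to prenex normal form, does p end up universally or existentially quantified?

Move each ¬ inward, flipping quantifiers it crosses:
  (∀m ∀n (¬H(m,n) ∧ H(n,n))) ∧ (∃p H(p,p)) ∧ (∀r H(r,r))
All bound variables are already distinct, so no renaming is needed.
Finally move all quantifiers to the prefix:
  ∀m ∀n ∃p ∀r (¬H(m,n) ∧ H(n,n) ∧ H(p,p) ∧ H(r,r))
The quantifier ∀p sits under an odd number of negations, so it flips to ∃p.

existential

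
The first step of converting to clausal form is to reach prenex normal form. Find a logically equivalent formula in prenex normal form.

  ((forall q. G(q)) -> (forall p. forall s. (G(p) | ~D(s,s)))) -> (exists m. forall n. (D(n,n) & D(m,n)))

forall q. exists p. exists s. exists m. forall n. (G(q) & ~G(p) & D(s,s) | D(n,n) & D(m,n))

Eliminate → and ↔ using ¬ and ∨.
  ~(~(forall q. G(q)) | (forall p. forall s. (G(p) | ~D(s,s)))) | (exists m. forall n. (D(n,n) & D(m,n)))
Push ¬ through the quantifiers and connectives to reach negation normal form:
  (forall q. G(q)) & (exists p. exists s. (~G(p) & D(s,s))) | (exists m. forall n. (D(n,n) & D(m,n)))
All bound variables are already distinct, so no renaming is needed.
Extract every quantifier outward, since the variables are now distinct and don't occur free across branches:
  forall q. exists p. exists s. exists m. forall n. (G(q) & ~G(p) & D(s,s) | D(n,n) & D(m,n))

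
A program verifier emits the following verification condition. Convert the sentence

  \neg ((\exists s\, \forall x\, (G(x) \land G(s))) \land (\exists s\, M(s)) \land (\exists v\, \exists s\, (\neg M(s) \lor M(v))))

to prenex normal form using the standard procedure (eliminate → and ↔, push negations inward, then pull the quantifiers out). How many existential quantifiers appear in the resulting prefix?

1

Move each ¬ inward, flipping quantifiers it crosses:
  (\forall s\, \exists x\, (\neg G(x) \lor \neg G(s))) \lor (\forall s\, \neg M(s)) \lor (\forall v\, \forall s\, (M(s) \land \neg M(v)))
Standardize variables apart so no two quantifiers bind the same name: s↦b, s↦u.
  (\forall s\, \exists x\, (\neg G(x) \lor \neg G(s))) \lor (\forall b\, \neg M(b)) \lor (\forall v\, \forall u\, (M(u) \land \neg M(v)))
Pull the quantifiers to the front (each side's bound variable is not free in the other side):
  \forall s\, \exists x\, \forall b\, \forall v\, \forall u\, (\neg G(x) \lor \neg G(s) \lor \neg M(b) \lor M(u) \land \neg M(v))
The prefix is \forall s \exists x \forall b \forall v \forall u: 4 universal, 1 existential.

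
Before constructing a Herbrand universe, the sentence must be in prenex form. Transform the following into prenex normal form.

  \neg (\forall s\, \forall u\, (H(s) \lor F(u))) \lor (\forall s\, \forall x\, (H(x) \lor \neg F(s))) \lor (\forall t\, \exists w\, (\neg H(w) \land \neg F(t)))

Push ¬ through the quantifiers and connectives to reach negation normal form:
  (\exists s\, \exists u\, (\neg H(s) \land \neg F(u))) \lor (\forall s\, \forall x\, (H(x) \lor \neg F(s))) \lor (\forall t\, \exists w\, (\neg H(w) \land \neg F(t)))
Rename bound variables to avoid capture: s↦z1.
  (\exists s\, \exists u\, (\neg H(s) \land \neg F(u))) \lor (\forall z1\, \forall x\, (H(x) \lor \neg F(z1))) \lor (\forall t\, \exists w\, (\neg H(w) \land \neg F(t)))
Extract every quantifier outward, since the variables are now distinct and don't occur free across branches:
  \exists s\, \exists u\, \forall z1\, \forall x\, \forall t\, \exists w\, (\neg H(s) \land \neg F(u) \lor H(x) \lor \neg F(z1) \lor \neg H(w) \land \neg F(t))

\exists s\, \exists u\, \forall z1\, \forall x\, \forall t\, \exists w\, (\neg H(s) \land \neg F(u) \lor H(x) \lor \neg F(z1) \lor \neg H(w) \land \neg F(t))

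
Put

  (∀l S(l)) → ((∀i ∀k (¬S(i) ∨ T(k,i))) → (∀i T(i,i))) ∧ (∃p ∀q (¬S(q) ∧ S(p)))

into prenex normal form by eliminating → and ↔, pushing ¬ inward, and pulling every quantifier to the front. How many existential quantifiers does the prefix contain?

Eliminate → and ↔ using ¬ and ∨.
  ¬(∀l S(l)) ∨ (¬(∀i ∀k (¬S(i) ∨ T(k,i))) ∨ (∀i T(i,i))) ∧ (∃p ∀q (¬S(q) ∧ S(p)))
Push ¬ through the quantifiers and connectives to reach negation normal form:
  (∃l ¬S(l)) ∨ ((∃i ∃k (S(i) ∧ ¬T(k,i))) ∨ (∀i T(i,i))) ∧ (∃p ∀q (¬S(q) ∧ S(p)))
Give each quantifier a distinct variable: i↦b.
  (∃l ¬S(l)) ∨ ((∃i ∃k (S(i) ∧ ¬T(k,i))) ∨ (∀b T(b,b))) ∧ (∃p ∀q (¬S(q) ∧ S(p)))
Extract every quantifier outward, since the variables are now distinct and don't occur free across branches:
  ∃l ∃i ∃k ∀b ∃p ∀q (¬S(l) ∨ (S(i) ∧ ¬T(k,i) ∨ T(b,b)) ∧ ¬S(q) ∧ S(p))
The prefix is ∃l ∃i ∃k ∀b ∃p ∀q: 2 universal, 4 existential.

4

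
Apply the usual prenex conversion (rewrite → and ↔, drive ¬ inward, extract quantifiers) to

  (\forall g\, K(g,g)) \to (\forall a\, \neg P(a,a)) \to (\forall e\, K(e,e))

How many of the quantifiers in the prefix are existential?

2

Eliminate → and ↔ using ¬ and ∨.
  \neg (\forall g\, K(g,g)) \lor \neg (\forall a\, \neg P(a,a)) \lor (\forall e\, K(e,e))
Drive negations inward (¬∀x A ≡ ∃x ¬A, ¬∃x A ≡ ∀x ¬A, De Morgan for ∧/∨):
  (\exists g\, \neg K(g,g)) \lor (\exists a\, P(a,a)) \lor (\forall e\, K(e,e))
Pull the quantifiers to the front (each side's bound variable is not free in the other side):
  \exists g\, \exists a\, \forall e\, (\neg K(g,g) \lor P(a,a) \lor K(e,e))
The prefix is \exists g \exists a \forall e: 1 universal, 2 existential.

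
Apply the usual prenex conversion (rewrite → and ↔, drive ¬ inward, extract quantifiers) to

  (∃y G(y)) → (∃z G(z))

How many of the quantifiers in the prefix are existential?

Rewrite implications/biconditionals: A → B as ¬A ∨ B.
  ¬(∃y G(y)) ∨ (∃z G(z))
Push ¬ through the quantifiers and connectives to reach negation normal form:
  (∀y ¬G(y)) ∨ (∃z G(z))
All bound variables are already distinct, so no renaming is needed.
Finally move all quantifiers to the prefix:
  ∀y ∃z (¬G(y) ∨ G(z))
The prefix is ∀y ∃z: 1 universal, 1 existential.

1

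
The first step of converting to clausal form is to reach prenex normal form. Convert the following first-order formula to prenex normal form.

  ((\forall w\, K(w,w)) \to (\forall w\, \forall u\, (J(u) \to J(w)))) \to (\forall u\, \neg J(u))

Rewrite implications/biconditionals: A → B as ¬A ∨ B.
  \neg (\neg (\forall w\, K(w,w)) \lor (\forall w\, \forall u\, (\neg J(u) \lor J(w)))) \lor (\forall u\, \neg J(u))
Drive negations inward (¬∀x A ≡ ∃x ¬A, ¬∃x A ≡ ∀x ¬A, De Morgan for ∧/∨):
  (\forall w\, K(w,w)) \land (\exists w\, \exists u\, (J(u) \land \neg J(w))) \lor (\forall u\, \neg J(u))
Rename bound variables to avoid capture: w↦x1, u↦w1.
  (\forall w\, K(w,w)) \land (\exists x1\, \exists u\, (J(u) \land \neg J(x1))) \lor (\forall w1\, \neg J(w1))
Pull the quantifiers to the front (each side's bound variable is not free in the other side):
  \forall w\, \exists x1\, \exists u\, \forall w1\, (K(w,w) \land J(u) \land \neg J(x1) \lor \neg J(w1))

\forall w\, \exists x1\, \exists u\, \forall w1\, (K(w,w) \land J(u) \land \neg J(x1) \lor \neg J(w1))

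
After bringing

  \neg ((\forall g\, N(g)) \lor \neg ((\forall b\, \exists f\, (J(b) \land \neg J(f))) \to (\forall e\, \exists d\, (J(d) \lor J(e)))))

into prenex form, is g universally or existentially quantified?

Rewrite implications/biconditionals: A → B as ¬A ∨ B.
  \neg ((\forall g\, N(g)) \lor \neg (\neg (\forall b\, \exists f\, (J(b) \land \neg J(f))) \lor (\forall e\, \exists d\, (J(d) \lor J(e)))))
Push ¬ through the quantifiers and connectives to reach negation normal form:
  (\exists g\, \neg N(g)) \land ((\exists b\, \forall f\, (\neg J(b) \lor J(f))) \lor (\forall e\, \exists d\, (J(d) \lor J(e))))
All bound variables are already distinct, so no renaming is needed.
Finally move all quantifiers to the prefix:
  \exists g\, \exists b\, \forall f\, \forall e\, \exists d\, (\neg N(g) \land (\neg J(b) \lor J(f) \lor J(d) \lor J(e)))
The quantifier \forall g sits under an odd number of negations (counting the antecedent side of each →), so it flips to \exists g.

existential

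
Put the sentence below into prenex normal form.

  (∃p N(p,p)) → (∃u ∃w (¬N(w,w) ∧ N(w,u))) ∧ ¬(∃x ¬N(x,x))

∀p ∃u ∃w ∀x (¬N(p,p) ∨ ¬N(w,w) ∧ N(w,u) ∧ N(x,x))

Rewrite implications/biconditionals: A → B as ¬A ∨ B.
  ¬(∃p N(p,p)) ∨ (∃u ∃w (¬N(w,w) ∧ N(w,u))) ∧ ¬(∃x ¬N(x,x))
Drive negations inward (¬∀x A ≡ ∃x ¬A, ¬∃x A ≡ ∀x ¬A, De Morgan for ∧/∨):
  (∀p ¬N(p,p)) ∨ (∃u ∃w (¬N(w,w) ∧ N(w,u))) ∧ (∀x N(x,x))
All bound variables are already distinct, so no renaming is needed.
Pull the quantifiers to the front (each side's bound variable is not free in the other side):
  ∀p ∃u ∃w ∀x (¬N(p,p) ∨ ¬N(w,w) ∧ N(w,u) ∧ N(x,x))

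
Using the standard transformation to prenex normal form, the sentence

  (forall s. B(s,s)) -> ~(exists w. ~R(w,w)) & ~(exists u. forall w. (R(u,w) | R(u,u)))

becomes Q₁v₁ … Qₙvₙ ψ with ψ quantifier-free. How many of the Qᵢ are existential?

Eliminate → and ↔ using ¬ and ∨.
  ~(forall s. B(s,s)) | ~(exists w. ~R(w,w)) & ~(exists u. forall w. (R(u,w) | R(u,u)))
Push ¬ through the quantifiers and connectives to reach negation normal form:
  (exists s. ~B(s,s)) | (forall w. R(w,w)) & (forall u. exists w. (~R(u,w) & ~R(u,u)))
Give each quantifier a distinct variable: w↦t.
  (exists s. ~B(s,s)) | (forall w. R(w,w)) & (forall u. exists t. (~R(u,t) & ~R(u,u)))
Extract every quantifier outward, since the variables are now distinct and don't occur free across branches:
  exists s. forall w. forall u. exists t. (~B(s,s) | R(w,w) & ~R(u,t) & ~R(u,u))
The prefix is exists s forall w forall u exists t: 2 universal, 2 existential.

2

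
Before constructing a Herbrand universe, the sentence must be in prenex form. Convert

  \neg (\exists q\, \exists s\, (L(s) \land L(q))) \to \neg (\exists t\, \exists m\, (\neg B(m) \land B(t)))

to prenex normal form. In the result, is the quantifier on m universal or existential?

Eliminate → and ↔ using ¬ and ∨.
  \neg \neg (\exists q\, \exists s\, (L(s) \land L(q))) \lor \neg (\exists t\, \exists m\, (\neg B(m) \land B(t)))
Drive negations inward (¬∀x A ≡ ∃x ¬A, ¬∃x A ≡ ∀x ¬A, De Morgan for ∧/∨):
  (\exists q\, \exists s\, (L(s) \land L(q))) \lor (\forall t\, \forall m\, (B(m) \lor \neg B(t)))
All bound variables are already distinct, so no renaming is needed.
Finally move all quantifiers to the prefix:
  \exists q\, \exists s\, \forall t\, \forall m\, (L(s) \land L(q) \lor B(m) \lor \neg B(t))
The quantifier \exists m sits under an odd number of negations (counting the antecedent side of each →), so it flips to \forall m.

universal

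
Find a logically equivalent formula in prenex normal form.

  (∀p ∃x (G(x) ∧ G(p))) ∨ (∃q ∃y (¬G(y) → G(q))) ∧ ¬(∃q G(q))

Rewrite implications/biconditionals: A → B as ¬A ∨ B.
  (∀p ∃x (G(x) ∧ G(p))) ∨ (∃q ∃y (¬¬G(y) ∨ G(q))) ∧ ¬(∃q G(q))
Drive negations inward (¬∀x A ≡ ∃x ¬A, ¬∃x A ≡ ∀x ¬A, De Morgan for ∧/∨):
  (∀p ∃x (G(x) ∧ G(p))) ∨ (∃q ∃y (G(y) ∨ G(q))) ∧ (∀q ¬G(q))
Standardize variables apart so no two quantifiers bind the same name: q↦w1.
  (∀p ∃x (G(x) ∧ G(p))) ∨ (∃q ∃y (G(y) ∨ G(q))) ∧ (∀w1 ¬G(w1))
Pull the quantifiers to the front (each side's bound variable is not free in the other side):
  ∀p ∃x ∃q ∃y ∀w1 (G(x) ∧ G(p) ∨ (G(y) ∨ G(q)) ∧ ¬G(w1))

∀p ∃x ∃q ∃y ∀w1 (G(x) ∧ G(p) ∨ (G(y) ∨ G(q)) ∧ ¬G(w1))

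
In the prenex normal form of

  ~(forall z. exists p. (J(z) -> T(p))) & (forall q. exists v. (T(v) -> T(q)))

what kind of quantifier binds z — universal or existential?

existential

Rewrite implications/biconditionals: A → B as ¬A ∨ B.
  ~(forall z. exists p. (~J(z) | T(p))) & (forall q. exists v. (~T(v) | T(q)))
Push ¬ through the quantifiers and connectives to reach negation normal form:
  (exists z. forall p. (J(z) & ~T(p))) & (forall q. exists v. (~T(v) | T(q)))
All bound variables are already distinct, so no renaming is needed.
Extract every quantifier outward, since the variables are now distinct and don't occur free across branches:
  exists z. forall p. forall q. exists v. (J(z) & ~T(p) & (~T(v) | T(q)))
The quantifier forall z sits under an odd number of negations (counting the antecedent side of each →), so it flips to exists z.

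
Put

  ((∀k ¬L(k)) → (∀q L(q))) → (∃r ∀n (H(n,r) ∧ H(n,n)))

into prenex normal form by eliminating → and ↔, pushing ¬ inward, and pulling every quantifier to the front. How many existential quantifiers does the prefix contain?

First replace A → B with ¬A ∨ B.
  ¬(¬(∀k ¬L(k)) ∨ (∀q L(q))) ∨ (∃r ∀n (H(n,r) ∧ H(n,n)))
Move each ¬ inward, flipping quantifiers it crosses:
  (∀k ¬L(k)) ∧ (∃q ¬L(q)) ∨ (∃r ∀n (H(n,r) ∧ H(n,n)))
All bound variables are already distinct, so no renaming is needed.
Pull the quantifiers to the front (each side's bound variable is not free in the other side):
  ∀k ∃q ∃r ∀n (¬L(k) ∧ ¬L(q) ∨ H(n,r) ∧ H(n,n))
The prefix is ∀k ∃q ∃r ∀n: 2 universal, 2 existential.

2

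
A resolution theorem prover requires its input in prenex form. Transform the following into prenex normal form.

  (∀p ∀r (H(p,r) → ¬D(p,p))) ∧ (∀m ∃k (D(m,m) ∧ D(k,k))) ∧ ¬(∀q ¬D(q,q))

∀p ∀r ∀m ∃k ∃q ((¬H(p,r) ∨ ¬D(p,p)) ∧ D(m,m) ∧ D(k,k) ∧ D(q,q))

Eliminate → and ↔ using ¬ and ∨.
  (∀p ∀r (¬H(p,r) ∨ ¬D(p,p))) ∧ (∀m ∃k (D(m,m) ∧ D(k,k))) ∧ ¬(∀q ¬D(q,q))
Move each ¬ inward, flipping quantifiers it crosses:
  (∀p ∀r (¬H(p,r) ∨ ¬D(p,p))) ∧ (∀m ∃k (D(m,m) ∧ D(k,k))) ∧ (∃q D(q,q))
All bound variables are already distinct, so no renaming is needed.
Extract every quantifier outward, since the variables are now distinct and don't occur free across branches:
  ∀p ∀r ∀m ∃k ∃q ((¬H(p,r) ∨ ¬D(p,p)) ∧ D(m,m) ∧ D(k,k) ∧ D(q,q))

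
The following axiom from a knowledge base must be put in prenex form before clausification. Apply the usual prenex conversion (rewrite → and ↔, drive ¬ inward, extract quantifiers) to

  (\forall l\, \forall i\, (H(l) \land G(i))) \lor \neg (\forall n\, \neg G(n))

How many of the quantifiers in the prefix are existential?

Move each ¬ inward, flipping quantifiers it crosses:
  (\forall l\, \forall i\, (H(l) \land G(i))) \lor (\exists n\, G(n))
All bound variables are already distinct, so no renaming is needed.
Extract every quantifier outward, since the variables are now distinct and don't occur free across branches:
  \forall l\, \forall i\, \exists n\, (H(l) \land G(i) \lor G(n))
The prefix is \forall l \forall i \exists n: 2 universal, 1 existential.

1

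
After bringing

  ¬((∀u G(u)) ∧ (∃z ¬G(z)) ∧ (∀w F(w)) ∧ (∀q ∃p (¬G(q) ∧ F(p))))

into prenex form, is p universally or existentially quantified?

universal

Push ¬ through the quantifiers and connectives to reach negation normal form:
  (∃u ¬G(u)) ∨ (∀z G(z)) ∨ (∃w ¬F(w)) ∨ (∃q ∀p (G(q) ∨ ¬F(p)))
All bound variables are already distinct, so no renaming is needed.
Extract every quantifier outward, since the variables are now distinct and don't occur free across branches:
  ∃u ∀z ∃w ∃q ∀p (¬G(u) ∨ G(z) ∨ ¬F(w) ∨ G(q) ∨ ¬F(p))
The quantifier ∃p sits under an odd number of negations, so it flips to ∀p.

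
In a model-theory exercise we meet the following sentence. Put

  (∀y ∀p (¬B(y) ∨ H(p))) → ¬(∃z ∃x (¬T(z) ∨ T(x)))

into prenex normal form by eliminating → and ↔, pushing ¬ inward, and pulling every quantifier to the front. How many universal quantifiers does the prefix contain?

2

First replace A → B with ¬A ∨ B.
  ¬(∀y ∀p (¬B(y) ∨ H(p))) ∨ ¬(∃z ∃x (¬T(z) ∨ T(x)))
Push ¬ through the quantifiers and connectives to reach negation normal form:
  (∃y ∃p (B(y) ∧ ¬H(p))) ∨ (∀z ∀x (T(z) ∧ ¬T(x)))
All bound variables are already distinct, so no renaming is needed.
Pull the quantifiers to the front (each side's bound variable is not free in the other side):
  ∃y ∃p ∀z ∀x (B(y) ∧ ¬H(p) ∨ T(z) ∧ ¬T(x))
The prefix is ∃y ∃p ∀z ∀x: 2 universal, 2 existential.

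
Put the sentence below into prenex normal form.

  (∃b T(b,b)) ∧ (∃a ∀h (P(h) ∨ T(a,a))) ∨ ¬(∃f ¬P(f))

∃b ∃a ∀h ∀f (T(b,b) ∧ (P(h) ∨ T(a,a)) ∨ P(f))

Push ¬ through the quantifiers and connectives to reach negation normal form:
  (∃b T(b,b)) ∧ (∃a ∀h (P(h) ∨ T(a,a))) ∨ (∀f P(f))
All bound variables are already distinct, so no renaming is needed.
Extract every quantifier outward, since the variables are now distinct and don't occur free across branches:
  ∃b ∃a ∀h ∀f (T(b,b) ∧ (P(h) ∨ T(a,a)) ∨ P(f))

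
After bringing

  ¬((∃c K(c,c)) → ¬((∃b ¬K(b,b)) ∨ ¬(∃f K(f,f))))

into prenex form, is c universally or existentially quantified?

existential

Rewrite implications/biconditionals: A → B as ¬A ∨ B.
  ¬(¬(∃c K(c,c)) ∨ ¬((∃b ¬K(b,b)) ∨ ¬(∃f K(f,f))))
Push ¬ through the quantifiers and connectives to reach negation normal form:
  (∃c K(c,c)) ∧ ((∃b ¬K(b,b)) ∨ (∀f ¬K(f,f)))
All bound variables are already distinct, so no renaming is needed.
Pull the quantifiers to the front (each side's bound variable is not free in the other side):
  ∃c ∃b ∀f (K(c,c) ∧ (¬K(b,b) ∨ ¬K(f,f)))
The quantifier ∃c sits under an even number of negations (counting the antecedent side of each →), so it remains existential.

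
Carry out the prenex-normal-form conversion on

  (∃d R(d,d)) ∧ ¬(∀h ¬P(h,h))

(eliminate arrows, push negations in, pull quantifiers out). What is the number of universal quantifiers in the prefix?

0

Push ¬ through the quantifiers and connectives to reach negation normal form:
  (∃d R(d,d)) ∧ (∃h P(h,h))
All bound variables are already distinct, so no renaming is needed.
Finally move all quantifiers to the prefix:
  ∃d ∃h (R(d,d) ∧ P(h,h))
The prefix is ∃d ∃h: 0 universal, 2 existential.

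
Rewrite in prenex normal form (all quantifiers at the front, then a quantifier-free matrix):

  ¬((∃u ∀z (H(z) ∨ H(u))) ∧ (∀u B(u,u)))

Move each ¬ inward, flipping quantifiers it crosses:
  (∀u ∃z (¬H(z) ∧ ¬H(u))) ∨ (∃u ¬B(u,u))
Standardize variables apart so no two quantifiers bind the same name: u↦v1.
  (∀u ∃z (¬H(z) ∧ ¬H(u))) ∨ (∃v1 ¬B(v1,v1))
Extract every quantifier outward, since the variables are now distinct and don't occur free across branches:
  ∀u ∃z ∃v1 (¬H(z) ∧ ¬H(u) ∨ ¬B(v1,v1))

∀u ∃z ∃v1 (¬H(z) ∧ ¬H(u) ∨ ¬B(v1,v1))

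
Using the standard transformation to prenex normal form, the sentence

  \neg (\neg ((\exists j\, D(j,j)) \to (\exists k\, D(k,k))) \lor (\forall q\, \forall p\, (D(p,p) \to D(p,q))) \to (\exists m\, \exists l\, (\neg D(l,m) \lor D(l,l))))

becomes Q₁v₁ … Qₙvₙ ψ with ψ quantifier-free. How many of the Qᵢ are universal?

Eliminate → and ↔ using ¬ and ∨.
  \neg (\neg (\neg (\neg (\exists j\, D(j,j)) \lor (\exists k\, D(k,k))) \lor (\forall q\, \forall p\, (\neg D(p,p) \lor D(p,q)))) \lor (\exists m\, \exists l\, (\neg D(l,m) \lor D(l,l))))
Drive negations inward (¬∀x A ≡ ∃x ¬A, ¬∃x A ≡ ∀x ¬A, De Morgan for ∧/∨):
  ((\exists j\, D(j,j)) \land (\forall k\, \neg D(k,k)) \lor (\forall q\, \forall p\, (\neg D(p,p) \lor D(p,q)))) \land (\forall m\, \forall l\, (D(l,m) \land \neg D(l,l)))
All bound variables are already distinct, so no renaming is needed.
Finally move all quantifiers to the prefix:
  \exists j\, \forall k\, \forall q\, \forall p\, \forall m\, \forall l\, ((D(j,j) \land \neg D(k,k) \lor \neg D(p,p) \lor D(p,q)) \land D(l,m) \land \neg D(l,l))
The prefix is \exists j \forall k \forall q \forall p \forall m \forall l: 5 universal, 1 existential.

5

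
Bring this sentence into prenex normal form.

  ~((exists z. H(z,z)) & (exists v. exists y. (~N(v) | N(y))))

Move each ¬ inward, flipping quantifiers it crosses:
  (forall z. ~H(z,z)) | (forall v. forall y. (N(v) & ~N(y)))
All bound variables are already distinct, so no renaming is needed.
Finally move all quantifiers to the prefix:
  forall z. forall v. forall y. (~H(z,z) | N(v) & ~N(y))

forall z. forall v. forall y. (~H(z,z) | N(v) & ~N(y))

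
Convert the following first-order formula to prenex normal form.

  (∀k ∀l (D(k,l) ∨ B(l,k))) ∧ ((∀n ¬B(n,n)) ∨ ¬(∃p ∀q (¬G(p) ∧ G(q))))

∀k ∀l ∀n ∀p ∃q ((D(k,l) ∨ B(l,k)) ∧ (¬B(n,n) ∨ G(p) ∨ ¬G(q)))

Drive negations inward (¬∀x A ≡ ∃x ¬A, ¬∃x A ≡ ∀x ¬A, De Morgan for ∧/∨):
  (∀k ∀l (D(k,l) ∨ B(l,k))) ∧ ((∀n ¬B(n,n)) ∨ (∀p ∃q (G(p) ∨ ¬G(q))))
All bound variables are already distinct, so no renaming is needed.
Extract every quantifier outward, since the variables are now distinct and don't occur free across branches:
  ∀k ∀l ∀n ∀p ∃q ((D(k,l) ∨ B(l,k)) ∧ (¬B(n,n) ∨ G(p) ∨ ¬G(q)))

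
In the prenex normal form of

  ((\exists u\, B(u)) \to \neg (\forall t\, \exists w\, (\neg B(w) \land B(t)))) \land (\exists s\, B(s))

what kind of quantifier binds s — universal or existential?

existential

First replace A → B with ¬A ∨ B.
  (\neg (\exists u\, B(u)) \lor \neg (\forall t\, \exists w\, (\neg B(w) \land B(t)))) \land (\exists s\, B(s))
Drive negations inward (¬∀x A ≡ ∃x ¬A, ¬∃x A ≡ ∀x ¬A, De Morgan for ∧/∨):
  ((\forall u\, \neg B(u)) \lor (\exists t\, \forall w\, (B(w) \lor \neg B(t)))) \land (\exists s\, B(s))
All bound variables are already distinct, so no renaming is needed.
Extract every quantifier outward, since the variables are now distinct and don't occur free across branches:
  \forall u\, \exists t\, \forall w\, \exists s\, ((\neg B(u) \lor B(w) \lor \neg B(t)) \land B(s))
The quantifier \exists s sits under an even number of negations (counting the antecedent side of each →), so it remains existential.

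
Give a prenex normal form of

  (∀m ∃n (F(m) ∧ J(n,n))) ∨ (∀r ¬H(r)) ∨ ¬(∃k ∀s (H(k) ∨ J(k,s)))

Move each ¬ inward, flipping quantifiers it crosses:
  (∀m ∃n (F(m) ∧ J(n,n))) ∨ (∀r ¬H(r)) ∨ (∀k ∃s (¬H(k) ∧ ¬J(k,s)))
All bound variables are already distinct, so no renaming is needed.
Extract every quantifier outward, since the variables are now distinct and don't occur free across branches:
  ∀m ∃n ∀r ∀k ∃s (F(m) ∧ J(n,n) ∨ ¬H(r) ∨ ¬H(k) ∧ ¬J(k,s))

∀m ∃n ∀r ∀k ∃s (F(m) ∧ J(n,n) ∨ ¬H(r) ∨ ¬H(k) ∧ ¬J(k,s))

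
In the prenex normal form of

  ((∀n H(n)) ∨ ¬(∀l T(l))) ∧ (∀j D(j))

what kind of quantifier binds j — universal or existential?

Move each ¬ inward, flipping quantifiers it crosses:
  ((∀n H(n)) ∨ (∃l ¬T(l))) ∧ (∀j D(j))
Pull the quantifiers to the front (each side's bound variable is not free in the other side):
  ∀n ∃l ∀j ((H(n) ∨ ¬T(l)) ∧ D(j))
The quantifier ∀j sits under an even number of negations, so it remains universal.

universal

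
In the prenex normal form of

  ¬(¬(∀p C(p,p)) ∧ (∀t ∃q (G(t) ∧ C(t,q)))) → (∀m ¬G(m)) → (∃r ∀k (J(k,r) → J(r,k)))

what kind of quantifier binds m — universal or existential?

First replace A → B with ¬A ∨ B.
  ¬¬(¬(∀p C(p,p)) ∧ (∀t ∃q (G(t) ∧ C(t,q)))) ∨ ¬(∀m ¬G(m)) ∨ (∃r ∀k (¬J(k,r) ∨ J(r,k)))
Push ¬ through the quantifiers and connectives to reach negation normal form:
  (∃p ¬C(p,p)) ∧ (∀t ∃q (G(t) ∧ C(t,q))) ∨ (∃m G(m)) ∨ (∃r ∀k (¬J(k,r) ∨ J(r,k)))
All bound variables are already distinct, so no renaming is needed.
Finally move all quantifiers to the prefix:
  ∃p ∀t ∃q ∃m ∃r ∀k (¬C(p,p) ∧ G(t) ∧ C(t,q) ∨ G(m) ∨ ¬J(k,r) ∨ J(r,k))
The quantifier ∀m sits under an odd number of negations (counting the antecedent side of each →), so it flips to ∃m.

existential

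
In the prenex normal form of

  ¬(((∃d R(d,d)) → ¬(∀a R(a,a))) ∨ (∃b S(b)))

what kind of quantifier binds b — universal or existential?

Rewrite implications/biconditionals: A → B as ¬A ∨ B.
  ¬(¬(∃d R(d,d)) ∨ ¬(∀a R(a,a)) ∨ (∃b S(b)))
Drive negations inward (¬∀x A ≡ ∃x ¬A, ¬∃x A ≡ ∀x ¬A, De Morgan for ∧/∨):
  (∃d R(d,d)) ∧ (∀a R(a,a)) ∧ (∀b ¬S(b))
All bound variables are already distinct, so no renaming is needed.
Finally move all quantifiers to the prefix:
  ∃d ∀a ∀b (R(d,d) ∧ R(a,a) ∧ ¬S(b))
The quantifier ∃b sits under an odd number of negations (counting the antecedent side of each →), so it flips to ∀b.

universal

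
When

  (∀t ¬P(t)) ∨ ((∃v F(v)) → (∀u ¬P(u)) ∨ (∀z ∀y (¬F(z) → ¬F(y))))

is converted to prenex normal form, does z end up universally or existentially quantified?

universal

Rewrite implications/biconditionals: A → B as ¬A ∨ B.
  (∀t ¬P(t)) ∨ ¬(∃v F(v)) ∨ (∀u ¬P(u)) ∨ (∀z ∀y (¬¬F(z) ∨ ¬F(y)))
Move each ¬ inward, flipping quantifiers it crosses:
  (∀t ¬P(t)) ∨ (∀v ¬F(v)) ∨ (∀u ¬P(u)) ∨ (∀z ∀y (F(z) ∨ ¬F(y)))
All bound variables are already distinct, so no renaming is needed.
Pull the quantifiers to the front (each side's bound variable is not free in the other side):
  ∀t ∀v ∀u ∀z ∀y (¬P(t) ∨ ¬F(v) ∨ ¬P(u) ∨ F(z) ∨ ¬F(y))
The quantifier ∀z sits under an even number of negations (counting the antecedent side of each →), so it remains universal.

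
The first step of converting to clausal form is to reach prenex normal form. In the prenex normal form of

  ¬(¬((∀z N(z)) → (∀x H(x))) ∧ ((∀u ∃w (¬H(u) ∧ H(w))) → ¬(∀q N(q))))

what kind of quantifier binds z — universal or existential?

existential

Eliminate → and ↔ using ¬ and ∨.
  ¬(¬(¬(∀z N(z)) ∨ (∀x H(x))) ∧ (¬(∀u ∃w (¬H(u) ∧ H(w))) ∨ ¬(∀q N(q))))
Move each ¬ inward, flipping quantifiers it crosses:
  (∃z ¬N(z)) ∨ (∀x H(x)) ∨ (∀u ∃w (¬H(u) ∧ H(w))) ∧ (∀q N(q))
Finally move all quantifiers to the prefix:
  ∃z ∀x ∀u ∃w ∀q (¬N(z) ∨ H(x) ∨ ¬H(u) ∧ H(w) ∧ N(q))
The quantifier ∀z sits under an odd number of negations (counting the antecedent side of each →), so it flips to ∃z.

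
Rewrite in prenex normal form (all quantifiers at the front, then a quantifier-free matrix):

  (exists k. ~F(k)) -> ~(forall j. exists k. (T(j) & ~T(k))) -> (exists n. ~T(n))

forall k. forall j. exists u1. exists n. (F(k) | T(j) & ~T(u1) | ~T(n))

First replace A → B with ¬A ∨ B.
  ~(exists k. ~F(k)) | ~~(forall j. exists k. (T(j) & ~T(k))) | (exists n. ~T(n))
Drive negations inward (¬∀x A ≡ ∃x ¬A, ¬∃x A ≡ ∀x ¬A, De Morgan for ∧/∨):
  (forall k. F(k)) | (forall j. exists k. (T(j) & ~T(k))) | (exists n. ~T(n))
Rename bound variables to avoid capture: k↦u1.
  (forall k. F(k)) | (forall j. exists u1. (T(j) & ~T(u1))) | (exists n. ~T(n))
Extract every quantifier outward, since the variables are now distinct and don't occur free across branches:
  forall k. forall j. exists u1. exists n. (F(k) | T(j) & ~T(u1) | ~T(n))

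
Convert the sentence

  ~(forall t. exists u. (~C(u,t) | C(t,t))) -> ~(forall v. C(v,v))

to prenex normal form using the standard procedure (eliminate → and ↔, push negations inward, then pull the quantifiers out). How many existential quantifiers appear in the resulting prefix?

2

First replace A → B with ¬A ∨ B.
  ~~(forall t. exists u. (~C(u,t) | C(t,t))) | ~(forall v. C(v,v))
Push ¬ through the quantifiers and connectives to reach negation normal form:
  (forall t. exists u. (~C(u,t) | C(t,t))) | (exists v. ~C(v,v))
All bound variables are already distinct, so no renaming is needed.
Pull the quantifiers to the front (each side's bound variable is not free in the other side):
  forall t. exists u. exists v. (~C(u,t) | C(t,t) | ~C(v,v))
The prefix is forall t exists u exists v: 1 universal, 2 existential.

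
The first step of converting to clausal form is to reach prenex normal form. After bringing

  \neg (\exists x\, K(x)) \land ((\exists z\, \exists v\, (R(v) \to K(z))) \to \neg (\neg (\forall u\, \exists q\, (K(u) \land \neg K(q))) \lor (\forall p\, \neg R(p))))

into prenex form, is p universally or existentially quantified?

existential

Eliminate → and ↔ using ¬ and ∨.
  \neg (\exists x\, K(x)) \land (\neg (\exists z\, \exists v\, (\neg R(v) \lor K(z))) \lor \neg (\neg (\forall u\, \exists q\, (K(u) \land \neg K(q))) \lor (\forall p\, \neg R(p))))
Move each ¬ inward, flipping quantifiers it crosses:
  (\forall x\, \neg K(x)) \land ((\forall z\, \forall v\, (R(v) \land \neg K(z))) \lor (\forall u\, \exists q\, (K(u) \land \neg K(q))) \land (\exists p\, R(p)))
Pull the quantifiers to the front (each side's bound variable is not free in the other side):
  \forall x\, \forall z\, \forall v\, \forall u\, \exists q\, \exists p\, (\neg K(x) \land (R(v) \land \neg K(z) \lor K(u) \land \neg K(q) \land R(p)))
The quantifier \forall p sits under an odd number of negations (counting the antecedent side of each →), so it flips to \exists p.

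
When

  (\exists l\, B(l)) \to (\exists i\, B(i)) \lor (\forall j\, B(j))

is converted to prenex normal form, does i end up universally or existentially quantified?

First replace A → B with ¬A ∨ B.
  \neg (\exists l\, B(l)) \lor (\exists i\, B(i)) \lor (\forall j\, B(j))
Move each ¬ inward, flipping quantifiers it crosses:
  (\forall l\, \neg B(l)) \lor (\exists i\, B(i)) \lor (\forall j\, B(j))
All bound variables are already distinct, so no renaming is needed.
Pull the quantifiers to the front (each side's bound variable is not free in the other side):
  \forall l\, \exists i\, \forall j\, (\neg B(l) \lor B(i) \lor B(j))
The quantifier \exists i sits under an even number of negations (counting the antecedent side of each →), so it remains existential.

existential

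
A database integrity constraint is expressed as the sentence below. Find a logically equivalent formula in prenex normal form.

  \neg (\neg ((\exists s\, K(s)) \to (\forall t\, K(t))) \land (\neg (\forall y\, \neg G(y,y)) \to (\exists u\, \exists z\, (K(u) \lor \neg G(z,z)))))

\forall s\, \forall t\, \exists y\, \forall u\, \forall z\, (\neg K(s) \lor K(t) \lor G(y,y) \land \neg K(u) \land G(z,z))

First replace A → B with ¬A ∨ B.
  \neg (\neg (\neg (\exists s\, K(s)) \lor (\forall t\, K(t))) \land (\neg \neg (\forall y\, \neg G(y,y)) \lor (\exists u\, \exists z\, (K(u) \lor \neg G(z,z)))))
Push ¬ through the quantifiers and connectives to reach negation normal form:
  (\forall s\, \neg K(s)) \lor (\forall t\, K(t)) \lor (\exists y\, G(y,y)) \land (\forall u\, \forall z\, (\neg K(u) \land G(z,z)))
All bound variables are already distinct, so no renaming is needed.
Finally move all quantifiers to the prefix:
  \forall s\, \forall t\, \exists y\, \forall u\, \forall z\, (\neg K(s) \lor K(t) \lor G(y,y) \land \neg K(u) \land G(z,z))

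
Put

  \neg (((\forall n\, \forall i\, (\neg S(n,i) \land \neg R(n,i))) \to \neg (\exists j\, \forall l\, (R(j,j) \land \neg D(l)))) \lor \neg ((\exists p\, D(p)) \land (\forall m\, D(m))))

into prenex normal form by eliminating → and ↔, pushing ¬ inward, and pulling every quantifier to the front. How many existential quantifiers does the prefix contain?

2

Rewrite implications/biconditionals: A → B as ¬A ∨ B.
  \neg (\neg (\forall n\, \forall i\, (\neg S(n,i) \land \neg R(n,i))) \lor \neg (\exists j\, \forall l\, (R(j,j) \land \neg D(l))) \lor \neg ((\exists p\, D(p)) \land (\forall m\, D(m))))
Drive negations inward (¬∀x A ≡ ∃x ¬A, ¬∃x A ≡ ∀x ¬A, De Morgan for ∧/∨):
  (\forall n\, \forall i\, (\neg S(n,i) \land \neg R(n,i))) \land (\exists j\, \forall l\, (R(j,j) \land \neg D(l))) \land (\exists p\, D(p)) \land (\forall m\, D(m))
Extract every quantifier outward, since the variables are now distinct and don't occur free across branches:
  \forall n\, \forall i\, \exists j\, \forall l\, \exists p\, \forall m\, (\neg S(n,i) \land \neg R(n,i) \land R(j,j) \land \neg D(l) \land D(p) \land D(m))
The prefix is \forall n \forall i \exists j \forall l \exists p \forall m: 4 universal, 2 existential.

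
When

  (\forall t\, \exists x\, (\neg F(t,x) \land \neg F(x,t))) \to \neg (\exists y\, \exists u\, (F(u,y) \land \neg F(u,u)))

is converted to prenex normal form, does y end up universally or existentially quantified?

universal

Eliminate → and ↔ using ¬ and ∨.
  \neg (\forall t\, \exists x\, (\neg F(t,x) \land \neg F(x,t))) \lor \neg (\exists y\, \exists u\, (F(u,y) \land \neg F(u,u)))
Push ¬ through the quantifiers and connectives to reach negation normal form:
  (\exists t\, \forall x\, (F(t,x) \lor F(x,t))) \lor (\forall y\, \forall u\, (\neg F(u,y) \lor F(u,u)))
All bound variables are already distinct, so no renaming is needed.
Extract every quantifier outward, since the variables are now distinct and don't occur free across branches:
  \exists t\, \forall x\, \forall y\, \forall u\, (F(t,x) \lor F(x,t) \lor \neg F(u,y) \lor F(u,u))
The quantifier \exists y sits under an odd number of negations (counting the antecedent side of each →), so it flips to \forall y.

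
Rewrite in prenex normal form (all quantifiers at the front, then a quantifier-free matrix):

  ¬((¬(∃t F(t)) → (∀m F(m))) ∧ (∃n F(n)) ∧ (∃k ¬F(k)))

First replace A → B with ¬A ∨ B.
  ¬((¬¬(∃t F(t)) ∨ (∀m F(m))) ∧ (∃n F(n)) ∧ (∃k ¬F(k)))
Move each ¬ inward, flipping quantifiers it crosses:
  (∀t ¬F(t)) ∧ (∃m ¬F(m)) ∨ (∀n ¬F(n)) ∨ (∀k F(k))
All bound variables are already distinct, so no renaming is needed.
Extract every quantifier outward, since the variables are now distinct and don't occur free across branches:
  ∀t ∃m ∀n ∀k (¬F(t) ∧ ¬F(m) ∨ ¬F(n) ∨ F(k))

∀t ∃m ∀n ∀k (¬F(t) ∧ ¬F(m) ∨ ¬F(n) ∨ F(k))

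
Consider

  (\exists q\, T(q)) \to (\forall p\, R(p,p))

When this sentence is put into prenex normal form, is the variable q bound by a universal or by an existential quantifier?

universal

First replace A → B with ¬A ∨ B.
  \neg (\exists q\, T(q)) \lor (\forall p\, R(p,p))
Push ¬ through the quantifiers and connectives to reach negation normal form:
  (\forall q\, \neg T(q)) \lor (\forall p\, R(p,p))
All bound variables are already distinct, so no renaming is needed.
Pull the quantifiers to the front (each side's bound variable is not free in the other side):
  \forall q\, \forall p\, (\neg T(q) \lor R(p,p))
The quantifier \exists q sits under an odd number of negations (counting the antecedent side of each →), so it flips to \forall q.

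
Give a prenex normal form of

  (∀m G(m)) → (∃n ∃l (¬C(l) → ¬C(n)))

First replace A → B with ¬A ∨ B.
  ¬(∀m G(m)) ∨ (∃n ∃l (¬¬C(l) ∨ ¬C(n)))
Push ¬ through the quantifiers and connectives to reach negation normal form:
  (∃m ¬G(m)) ∨ (∃n ∃l (C(l) ∨ ¬C(n)))
All bound variables are already distinct, so no renaming is needed.
Pull the quantifiers to the front (each side's bound variable is not free in the other side):
  ∃m ∃n ∃l (¬G(m) ∨ C(l) ∨ ¬C(n))

∃m ∃n ∃l (¬G(m) ∨ C(l) ∨ ¬C(n))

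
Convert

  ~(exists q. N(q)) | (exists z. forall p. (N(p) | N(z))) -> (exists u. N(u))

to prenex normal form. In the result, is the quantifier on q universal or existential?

Rewrite implications/biconditionals: A → B as ¬A ∨ B.
  ~(~(exists q. N(q)) | (exists z. forall p. (N(p) | N(z)))) | (exists u. N(u))
Push ¬ through the quantifiers and connectives to reach negation normal form:
  (exists q. N(q)) & (forall z. exists p. (~N(p) & ~N(z))) | (exists u. N(u))
Extract every quantifier outward, since the variables are now distinct and don't occur free across branches:
  exists q. forall z. exists p. exists u. (N(q) & ~N(p) & ~N(z) | N(u))
The quantifier exists q sits under an even number of negations (counting the antecedent side of each →), so it remains existential.

existential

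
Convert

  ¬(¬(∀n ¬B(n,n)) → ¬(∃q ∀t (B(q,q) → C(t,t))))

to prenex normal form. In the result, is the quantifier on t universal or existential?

universal

Eliminate → and ↔ using ¬ and ∨.
  ¬(¬¬(∀n ¬B(n,n)) ∨ ¬(∃q ∀t (¬B(q,q) ∨ C(t,t))))
Move each ¬ inward, flipping quantifiers it crosses:
  (∃n B(n,n)) ∧ (∃q ∀t (¬B(q,q) ∨ C(t,t)))
Pull the quantifiers to the front (each side's bound variable is not free in the other side):
  ∃n ∃q ∀t (B(n,n) ∧ (¬B(q,q) ∨ C(t,t)))
The quantifier ∀t sits under an even number of negations (counting the antecedent side of each →), so it remains universal.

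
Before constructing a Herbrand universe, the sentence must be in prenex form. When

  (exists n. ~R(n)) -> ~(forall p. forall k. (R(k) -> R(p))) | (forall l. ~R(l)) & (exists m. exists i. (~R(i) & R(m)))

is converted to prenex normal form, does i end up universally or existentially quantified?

First replace A → B with ¬A ∨ B.
  ~(exists n. ~R(n)) | ~(forall p. forall k. (~R(k) | R(p))) | (forall l. ~R(l)) & (exists m. exists i. (~R(i) & R(m)))
Move each ¬ inward, flipping quantifiers it crosses:
  (forall n. R(n)) | (exists p. exists k. (R(k) & ~R(p))) | (forall l. ~R(l)) & (exists m. exists i. (~R(i) & R(m)))
All bound variables are already distinct, so no renaming is needed.
Extract every quantifier outward, since the variables are now distinct and don't occur free across branches:
  forall n. exists p. exists k. forall l. exists m. exists i. (R(n) | R(k) & ~R(p) | ~R(l) & ~R(i) & R(m))
The quantifier exists i sits under an even number of negations (counting the antecedent side of each →), so it remains existential.

existential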